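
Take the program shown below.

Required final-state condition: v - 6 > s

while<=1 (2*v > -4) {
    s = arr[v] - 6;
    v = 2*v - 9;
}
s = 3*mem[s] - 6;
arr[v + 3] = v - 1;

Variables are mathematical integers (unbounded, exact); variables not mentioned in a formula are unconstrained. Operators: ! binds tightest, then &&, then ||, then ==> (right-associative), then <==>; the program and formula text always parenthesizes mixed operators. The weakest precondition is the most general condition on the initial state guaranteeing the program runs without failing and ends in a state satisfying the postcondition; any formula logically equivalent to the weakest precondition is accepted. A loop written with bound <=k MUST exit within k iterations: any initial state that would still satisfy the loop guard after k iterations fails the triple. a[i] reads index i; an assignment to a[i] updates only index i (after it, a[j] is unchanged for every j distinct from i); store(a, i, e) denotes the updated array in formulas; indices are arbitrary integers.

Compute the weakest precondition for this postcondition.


Working backward. After the program, the postcondition v - 6 > s must hold; in canonical form it is v > s + 6.
Before arr[v + 3] := v - 1: v > s + 6
Before s := 3*mem[s] - 6: v > 3*mem[s]
Before the loop (bound <=1), unroll the exhaustion recursion (WP_0 = exit-now case; WP_j = one more guarded iteration, up to j = 1):
  WP_0: (!(2*v > -4)) && v > 3*mem[s]
  WP_1: (2*v > -4 ==> ((!(4*v > 14)) && 2*v > 3*mem[arr[v] - 6] + 9)) && ((!(2*v > -4)) ==> v > 3*mem[s])
So before the loop: (2*v > -4 ==> ((!(4*v > 14)) && 2*v > 3*mem[arr[v] - 6] + 9)) && ((!(2*v > -4)) ==> v > 3*mem[s])
Answer: WP = (2*v > -4 ==> ((!(4*v > 14)) && 2*v > 3*mem[arr[v] - 6] + 9)) && ((!(2*v > -4)) ==> v > 3*mem[s])


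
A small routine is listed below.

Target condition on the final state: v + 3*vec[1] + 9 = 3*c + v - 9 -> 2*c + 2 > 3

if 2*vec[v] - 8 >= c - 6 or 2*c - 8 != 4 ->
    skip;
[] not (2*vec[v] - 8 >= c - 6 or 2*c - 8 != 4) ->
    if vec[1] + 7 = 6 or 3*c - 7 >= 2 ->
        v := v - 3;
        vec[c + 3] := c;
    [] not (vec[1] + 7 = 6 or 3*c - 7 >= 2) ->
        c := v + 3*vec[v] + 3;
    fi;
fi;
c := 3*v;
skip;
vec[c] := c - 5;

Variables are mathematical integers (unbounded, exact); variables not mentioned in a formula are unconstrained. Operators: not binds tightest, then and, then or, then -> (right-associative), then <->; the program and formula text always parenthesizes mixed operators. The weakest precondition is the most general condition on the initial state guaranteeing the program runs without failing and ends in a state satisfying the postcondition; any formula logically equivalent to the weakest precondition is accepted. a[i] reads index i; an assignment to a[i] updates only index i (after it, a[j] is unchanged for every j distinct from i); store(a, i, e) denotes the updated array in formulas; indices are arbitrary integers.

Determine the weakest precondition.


Working backward. After the program, the postcondition v + 3*vec[1] + 9 = 3*c + v - 9 -> 2*c + 2 > 3 must hold; in canonical form it is 3*vec[1] = 3*c - 18 -> 2*c > 1.
Before vec[c] := c - 5: 3*store(vec, c, c - 5)[1] = 3*c - 18 -> 2*c > 1
Before skip: 3*store(vec, c, c - 5)[1] = 3*c - 18 -> 2*c > 1
Before c := 3*v: 3*store(vec, 3*v, 3*v - 5)[1] = 9*v - 18 -> 6*v > 1
Then branch requires 3*store(vec, 3*v, 3*v - 5)[1] = 9*v - 18 -> 6*v > 1; else branch requires ((vec[1] = -1 or 3*c >= 9) -> (3*store(store(vec, c + 3, c), 3*v - 9, 3*v - 14)[1] = 9*v - 45 -> 6*v > 19)) and ((not (vec[1] = -1 or 3*c >= 9)) -> (3*store(vec, 3*v, 3*v - 5)[1] = 9*v - 18 -> 6*v > 1)).
Before the if: ((2*vec[v] >= c + 2 or 2*c != 12) -> (3*store(vec, 3*v, 3*v - 5)[1] = 9*v - 18 -> 6*v > 1)) and ((not (2*vec[v] >= c + 2 or 2*c != 12)) -> (((vec[1] = -1 or 3*c >= 9) -> (3*store(store(vec, c + 3, c), 3*v - 9, 3*v - 14)[1] = 9*v - 45 -> 6*v > 19)) and ((not (vec[1] = -1 or 3*c >= 9)) -> (3*store(vec, 3*v, 3*v - 5)[1] = 9*v - 18 -> 6*v > 1))))
Answer: WP = ((2*vec[v] >= c + 2 or 2*c != 12) -> (3*store(vec, 3*v, 3*v - 5)[1] = 9*v - 18 -> 6*v > 1)) and ((not (2*vec[v] >= c + 2 or 2*c != 12)) -> (((vec[1] = -1 or 3*c >= 9) -> (3*store(store(vec, c + 3, c), 3*v - 9, 3*v - 14)[1] = 9*v - 45 -> 6*v > 19)) and ((not (vec[1] = -1 or 3*c >= 9)) -> (3*store(vec, 3*v, 3*v - 5)[1] = 9*v - 18 -> 6*v > 1))))


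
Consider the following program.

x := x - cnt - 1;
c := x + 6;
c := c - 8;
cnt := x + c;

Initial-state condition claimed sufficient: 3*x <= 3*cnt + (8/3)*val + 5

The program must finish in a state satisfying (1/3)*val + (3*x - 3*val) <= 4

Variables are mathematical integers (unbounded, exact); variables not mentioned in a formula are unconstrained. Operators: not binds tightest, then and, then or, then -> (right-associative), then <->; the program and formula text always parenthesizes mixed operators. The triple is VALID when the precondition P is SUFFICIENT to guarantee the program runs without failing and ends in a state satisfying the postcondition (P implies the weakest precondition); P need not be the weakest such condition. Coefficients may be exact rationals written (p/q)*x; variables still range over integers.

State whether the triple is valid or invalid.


Working backward. After the program, the postcondition (1/3)*val + (3*x - 3*val) <= 4 must hold; in canonical form it is 3*x <= (8/3)*val + 4.
Before cnt := x + c: 3*x <= (8/3)*val + 4
Before c := c - 8: 3*x <= (8/3)*val + 4
Before c := x + 6: 3*x <= (8/3)*val + 4
Before x := x - cnt - 1: 3*x <= 3*cnt + (8/3)*val + 7
The weakest precondition is 3*x <= 3*cnt + (8/3)*val + 7.
Check whether 3*x <= 3*cnt + (8/3)*val + 5 implies it.
Every state satisfying the precondition satisfies the weakest precondition: the implication holds.
Answer: valid


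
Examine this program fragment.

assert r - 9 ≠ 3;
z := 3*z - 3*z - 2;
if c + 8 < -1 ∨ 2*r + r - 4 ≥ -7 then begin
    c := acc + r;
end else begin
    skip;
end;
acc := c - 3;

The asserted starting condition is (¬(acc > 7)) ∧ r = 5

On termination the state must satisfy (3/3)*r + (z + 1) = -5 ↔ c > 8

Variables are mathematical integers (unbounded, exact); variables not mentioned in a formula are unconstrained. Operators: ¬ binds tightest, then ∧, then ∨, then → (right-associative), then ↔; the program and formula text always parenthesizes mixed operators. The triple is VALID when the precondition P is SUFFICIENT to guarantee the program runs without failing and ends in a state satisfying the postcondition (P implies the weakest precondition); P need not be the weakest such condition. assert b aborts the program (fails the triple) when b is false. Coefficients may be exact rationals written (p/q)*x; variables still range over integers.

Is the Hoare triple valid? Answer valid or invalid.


Working backward. After the program, the postcondition (3/3)*r + (z + 1) = -5 ↔ c > 8 must hold; in canonical form it is r + z = -6 ↔ c > 8.
Before acc := c - 3: r + z = -6 ↔ c > 8
Then branch requires r + z = -6 ↔ acc + r > 8; else branch requires r + z = -6 ↔ c > 8.
Before the if: ((c < -9 ∨ 3*r ≥ -3) → (r + z = -6 ↔ acc + r > 8)) ∧ ((¬(c < -9 ∨ 3*r ≥ -3)) → (r + z = -6 ↔ c > 8))
Before z := 3*z - 3*z - 2: ((c < -9 ∨ 3*r ≥ -3) → (r = -4 ↔ acc + r > 8)) ∧ ((¬(c < -9 ∨ 3*r ≥ -3)) → (r = -4 ↔ c > 8))
Before assert r - 9 ≠ 3: r ≠ 12 ∧ ((c < -9 ∨ 3*r ≥ -3) → (r = -4 ↔ acc + r > 8)) ∧ ((¬(c < -9 ∨ 3*r ≥ -3)) → (r = -4 ↔ c > 8))
The weakest precondition is r ≠ 12 ∧ ((c < -9 ∨ 3*r ≥ -3) → (r = -4 ↔ acc + r > 8)) ∧ ((¬(c < -9 ∨ 3*r ≥ -3)) → (r = -4 ↔ c > 8)).
Check whether (¬(acc > 7)) ∧ r = 5 implies it.
Countermodel: at the initial state acc = 4, c = 0, r = 5, the precondition holds but the weakest precondition fails.
Answer: invalid


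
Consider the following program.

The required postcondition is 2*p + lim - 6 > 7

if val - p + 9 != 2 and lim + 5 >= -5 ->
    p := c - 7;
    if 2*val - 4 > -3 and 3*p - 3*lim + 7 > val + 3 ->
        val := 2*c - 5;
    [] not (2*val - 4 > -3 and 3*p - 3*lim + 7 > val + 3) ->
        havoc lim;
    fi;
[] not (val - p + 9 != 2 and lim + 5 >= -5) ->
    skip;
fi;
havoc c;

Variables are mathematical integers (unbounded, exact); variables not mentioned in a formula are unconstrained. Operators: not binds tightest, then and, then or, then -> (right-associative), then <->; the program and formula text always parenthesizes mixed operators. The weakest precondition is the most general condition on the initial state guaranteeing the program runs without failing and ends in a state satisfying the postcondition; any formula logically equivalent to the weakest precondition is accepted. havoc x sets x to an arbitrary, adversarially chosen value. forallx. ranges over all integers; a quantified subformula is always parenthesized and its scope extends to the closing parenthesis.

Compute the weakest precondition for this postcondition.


Working backward. After the program, the postcondition 2*p + lim - 6 > 7 must hold; in canonical form it is lim + 2*p > 13.
Before havoc c: lim + 2*p > 13
Then branch requires ((2*val > 1 and 3*c > 3*lim + val + 17) -> 2*c + lim > 27) and ((not (2*val > 1 and 3*c > 3*lim + val + 17)) -> (forall lim_1. 2*c + lim_1 > 27)); else branch requires lim + 2*p > 13.
Before the if: ((val != p - 7 and lim >= -10) -> (((2*val > 1 and 3*c > 3*lim + val + 17) -> 2*c + lim > 27) and ((not (2*val > 1 and 3*c > 3*lim + val + 17)) -> (forall lim_1. 2*c + lim_1 > 27)))) and ((not (val != p - 7 and lim >= -10)) -> lim + 2*p > 13)
Answer: WP = ((val != p - 7 and lim >= -10) -> (((2*val > 1 and 3*c > 3*lim + val + 17) -> 2*c + lim > 27) and ((not (2*val > 1 and 3*c > 3*lim + val + 17)) -> (forall lim_1. 2*c + lim_1 > 27)))) and ((not (val != p - 7 and lim >= -10)) -> lim + 2*p > 13)


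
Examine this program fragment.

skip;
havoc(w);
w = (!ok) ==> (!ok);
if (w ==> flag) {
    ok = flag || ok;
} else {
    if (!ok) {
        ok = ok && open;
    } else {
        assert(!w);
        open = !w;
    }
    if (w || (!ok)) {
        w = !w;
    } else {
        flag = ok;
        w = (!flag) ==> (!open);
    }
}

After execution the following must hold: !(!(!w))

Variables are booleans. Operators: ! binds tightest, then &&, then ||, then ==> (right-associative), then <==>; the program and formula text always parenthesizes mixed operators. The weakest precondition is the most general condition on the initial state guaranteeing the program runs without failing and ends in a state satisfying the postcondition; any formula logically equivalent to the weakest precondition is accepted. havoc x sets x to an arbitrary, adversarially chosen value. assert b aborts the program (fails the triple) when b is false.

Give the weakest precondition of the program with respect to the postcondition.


Working backward. After the program, the postcondition !(!(!w)) must hold; in canonical form it is !w.
Then branch requires !w; else branch requires ((!ok) ==> (((w || (!(ok && open))) ==> w) && ((!(w || (!(ok && open)))) ==> (!((!(ok && open)) ==> (!open)))))) && (ok ==> ((!w) && ((w || (!ok)) ==> w) && ((!(w || (!ok))) ==> (!((!ok) ==> w))))).
Before the if: ((w ==> flag) ==> (!w)) && ((!(w ==> flag)) ==> (((!ok) ==> (((w || (!(ok && open))) ==> w) && ((!(w || (!(ok && open)))) ==> (!((!(ok && open)) ==> (!open)))))) && (ok ==> ((!w) && ((w || (!ok)) ==> w) && ((!(w || (!ok))) ==> (!((!ok) ==> w)))))))
Before w := (!ok) ==> (!ok): (!flag) && ((!flag) ==> (!ok))
Before havoc w: (!flag) && ((!flag) ==> (!ok))
Before skip: (!flag) && ((!flag) ==> (!ok))
Answer: WP = (!flag) && ((!flag) ==> (!ok))


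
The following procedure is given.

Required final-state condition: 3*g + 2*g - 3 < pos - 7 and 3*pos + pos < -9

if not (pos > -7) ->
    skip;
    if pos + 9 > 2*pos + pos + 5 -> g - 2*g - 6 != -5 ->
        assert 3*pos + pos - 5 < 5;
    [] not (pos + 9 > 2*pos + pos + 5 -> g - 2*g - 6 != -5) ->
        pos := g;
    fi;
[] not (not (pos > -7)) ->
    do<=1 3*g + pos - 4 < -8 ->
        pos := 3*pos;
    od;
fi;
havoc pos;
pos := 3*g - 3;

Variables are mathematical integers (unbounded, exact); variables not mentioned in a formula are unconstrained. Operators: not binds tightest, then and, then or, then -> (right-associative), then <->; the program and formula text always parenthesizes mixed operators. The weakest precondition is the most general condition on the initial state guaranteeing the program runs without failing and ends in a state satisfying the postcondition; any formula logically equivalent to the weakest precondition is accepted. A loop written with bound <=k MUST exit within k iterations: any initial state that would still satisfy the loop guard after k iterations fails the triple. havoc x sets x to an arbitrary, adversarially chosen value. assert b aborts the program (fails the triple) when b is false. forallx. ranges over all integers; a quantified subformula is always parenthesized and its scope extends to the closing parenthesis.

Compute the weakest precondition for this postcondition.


Working backward. After the program, the postcondition 3*g + 2*g - 3 < pos - 7 and 3*pos + pos < -9 must hold; in canonical form it is 5*g < pos - 4 and 4*pos < -9.
Before pos := 3*g - 3: 2*g < -7 and 12*g < 3
Before havoc pos: 2*g < -7 and 12*g < 3
Then branch requires ((2*pos < 4 -> g != -1) -> (4*pos < 10 and 2*g < -7 and 12*g < 3)) and ((not (2*pos < 4 -> g != -1)) -> (2*g < -7 and 12*g < 3)); else branch requires (3*g + pos < -4 -> ((not (3*g + 3*pos < -4)) and 2*g < -7 and 12*g < 3)) and ((not (3*g + pos < -4)) -> (2*g < -7 and 12*g < 3)).
Before the if: ((not (pos > -7)) -> (((2*pos < 4 -> g != -1) -> (4*pos < 10 and 2*g < -7 and 12*g < 3)) and ((not (2*pos < 4 -> g != -1)) -> (2*g < -7 and 12*g < 3)))) and (pos > -7 -> ((3*g + pos < -4 -> ((not (3*g + 3*pos < -4)) and 2*g < -7 and 12*g < 3)) and ((not (3*g + pos < -4)) -> (2*g < -7 and 12*g < 3))))
Answer: WP = ((not (pos > -7)) -> (((2*pos < 4 -> g != -1) -> (4*pos < 10 and 2*g < -7 and 12*g < 3)) and ((not (2*pos < 4 -> g != -1)) -> (2*g < -7 and 12*g < 3)))) and (pos > -7 -> ((3*g + pos < -4 -> ((not (3*g + 3*pos < -4)) and 2*g < -7 and 12*g < 3)) and ((not (3*g + pos < -4)) -> (2*g < -7 and 12*g < 3))))


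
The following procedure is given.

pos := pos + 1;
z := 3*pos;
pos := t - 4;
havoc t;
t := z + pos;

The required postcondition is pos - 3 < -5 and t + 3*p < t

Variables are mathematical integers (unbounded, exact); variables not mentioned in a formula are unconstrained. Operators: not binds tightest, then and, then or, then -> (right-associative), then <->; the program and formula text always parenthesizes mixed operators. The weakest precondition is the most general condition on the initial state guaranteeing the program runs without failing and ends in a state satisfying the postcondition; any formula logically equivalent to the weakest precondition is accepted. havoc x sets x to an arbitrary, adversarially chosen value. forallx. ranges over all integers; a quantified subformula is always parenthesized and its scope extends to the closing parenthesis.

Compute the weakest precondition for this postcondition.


Working backward. After the program, the postcondition pos - 3 < -5 and t + 3*p < t must hold; in canonical form it is pos < -2 and 3*p < 0.
Before t := z + pos: pos < -2 and 3*p < 0
Before havoc t: pos < -2 and 3*p < 0
Before pos := t - 4: t < 2 and 3*p < 0
Before z := 3*pos: t < 2 and 3*p < 0
Before pos := pos + 1: t < 2 and 3*p < 0
Answer: WP = t < 2 and 3*p < 0


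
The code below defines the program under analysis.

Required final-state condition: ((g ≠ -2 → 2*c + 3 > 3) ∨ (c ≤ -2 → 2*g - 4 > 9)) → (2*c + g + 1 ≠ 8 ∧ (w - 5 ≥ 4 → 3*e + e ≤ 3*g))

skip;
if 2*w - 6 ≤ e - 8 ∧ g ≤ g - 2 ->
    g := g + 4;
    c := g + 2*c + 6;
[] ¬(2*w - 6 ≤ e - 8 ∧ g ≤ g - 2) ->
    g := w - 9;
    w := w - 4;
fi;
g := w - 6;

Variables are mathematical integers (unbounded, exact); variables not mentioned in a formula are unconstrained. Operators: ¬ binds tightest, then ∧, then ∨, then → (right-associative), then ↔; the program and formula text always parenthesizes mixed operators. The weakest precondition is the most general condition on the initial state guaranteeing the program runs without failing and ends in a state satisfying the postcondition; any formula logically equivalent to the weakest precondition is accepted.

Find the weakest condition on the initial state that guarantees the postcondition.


Working backward. After the program, the postcondition ((g ≠ -2 → 2*c + 3 > 3) ∨ (c ≤ -2 → 2*g - 4 > 9)) → (2*c + g + 1 ≠ 8 ∧ (w - 5 ≥ 4 → 3*e + e ≤ 3*g)) must hold; in canonical form it is ((g ≠ -2 → 2*c > 0) ∨ (c ≤ -2 → 2*g > 13)) → (2*c + g ≠ 7 ∧ (w ≥ 9 → 4*e ≤ 3*g)).
Before g := w - 6: ((w ≠ 4 → 2*c > 0) ∨ (c ≤ -2 → 2*w > 25)) → (2*c + w ≠ 13 ∧ (w ≥ 9 → 4*e ≤ 3*w - 18))
Then branch requires ((w ≠ 4 → 4*c + 2*g > -20) ∨ (2*c + g ≤ -12 → 2*w > 25)) → (4*c + 2*g + w ≠ -7 ∧ (w ≥ 9 → 4*e ≤ 3*w - 18)); else branch requires ((w ≠ 8 → 2*c > 0) ∨ (c ≤ -2 → 2*w > 33)) → (2*c + w ≠ 17 ∧ (w ≥ 13 → 4*e ≤ 3*w - 30)).
Before the if: ((w ≠ 8 → 2*c > 0) ∨ (c ≤ -2 → 2*w > 33)) → (2*c + w ≠ 17 ∧ (w ≥ 13 → 4*e ≤ 3*w - 30))
Before skip: ((w ≠ 8 → 2*c > 0) ∨ (c ≤ -2 → 2*w > 33)) → (2*c + w ≠ 17 ∧ (w ≥ 13 → 4*e ≤ 3*w - 30))
Answer: WP = ((w ≠ 8 → 2*c > 0) ∨ (c ≤ -2 → 2*w > 33)) → (2*c + w ≠ 17 ∧ (w ≥ 13 → 4*e ≤ 3*w - 30))


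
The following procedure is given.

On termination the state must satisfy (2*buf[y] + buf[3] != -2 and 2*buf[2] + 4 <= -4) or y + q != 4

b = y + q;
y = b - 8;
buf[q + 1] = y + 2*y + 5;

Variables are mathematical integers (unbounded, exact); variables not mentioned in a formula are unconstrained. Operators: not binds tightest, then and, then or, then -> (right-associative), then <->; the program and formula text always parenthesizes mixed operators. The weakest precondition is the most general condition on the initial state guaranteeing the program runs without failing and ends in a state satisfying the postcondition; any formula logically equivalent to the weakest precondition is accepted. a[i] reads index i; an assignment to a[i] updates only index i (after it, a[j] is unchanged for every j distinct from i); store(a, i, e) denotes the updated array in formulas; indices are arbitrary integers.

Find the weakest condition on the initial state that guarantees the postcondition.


Working backward. After the program, the postcondition (2*buf[y] + buf[3] != -2 and 2*buf[2] + 4 <= -4) or y + q != 4 must hold; in canonical form it is (buf[3] + 2*buf[y] != -2 and 2*buf[2] <= -8) or q + y != 4.
Before buf[q + 1] := y + 2*y + 5: (store(buf, q + 1, 3*y + 5)[3] + 2*store(buf, q + 1, 3*y + 5)[y] != -2 and 2*store(buf, q + 1, 3*y + 5)[2] <= -8) or q + y != 4
Before y := b - 8: (store(buf, q + 1, 3*b - 19)[3] + 2*store(buf, q + 1, 3*b - 19)[b - 8] != -2 and 2*store(buf, q + 1, 3*b - 19)[2] <= -8) or b + q != 12
Before b := y + q: (store(buf, q + 1, 3*q + 3*y - 19)[3] + 2*store(buf, q + 1, 3*q + 3*y - 19)[q + y - 8] != -2 and 2*store(buf, q + 1, 3*q + 3*y - 19)[2] <= -8) or 2*q + y != 12
Answer: WP = (store(buf, q + 1, 3*q + 3*y - 19)[3] + 2*store(buf, q + 1, 3*q + 3*y - 19)[q + y - 8] != -2 and 2*store(buf, q + 1, 3*q + 3*y - 19)[2] <= -8) or 2*q + y != 12


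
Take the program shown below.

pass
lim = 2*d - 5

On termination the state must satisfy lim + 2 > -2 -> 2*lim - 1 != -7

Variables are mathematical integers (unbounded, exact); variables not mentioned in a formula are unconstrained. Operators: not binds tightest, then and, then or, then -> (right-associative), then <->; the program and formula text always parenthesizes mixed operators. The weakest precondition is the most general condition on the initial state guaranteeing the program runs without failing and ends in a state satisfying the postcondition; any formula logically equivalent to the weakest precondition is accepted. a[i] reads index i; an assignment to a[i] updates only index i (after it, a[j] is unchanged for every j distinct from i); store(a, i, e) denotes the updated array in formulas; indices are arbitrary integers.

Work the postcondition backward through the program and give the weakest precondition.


Working backward. After the program, the postcondition lim + 2 > -2 -> 2*lim - 1 != -7 must hold; in canonical form it is lim > -4 -> 2*lim != -6.
Before lim := 2*d - 5: 2*d > 1 -> 4*d != 4
Before skip: 2*d > 1 -> 4*d != 4
Answer: WP = 2*d > 1 -> 4*d != 4


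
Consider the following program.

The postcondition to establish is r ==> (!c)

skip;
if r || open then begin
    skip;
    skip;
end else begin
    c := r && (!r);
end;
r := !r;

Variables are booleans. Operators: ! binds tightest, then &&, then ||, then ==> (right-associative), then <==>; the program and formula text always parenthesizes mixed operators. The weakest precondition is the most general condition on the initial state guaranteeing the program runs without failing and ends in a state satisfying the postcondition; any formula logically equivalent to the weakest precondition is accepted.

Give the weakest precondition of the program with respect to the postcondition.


Working backward. After the program, r ==> (!c) must hold.
Before r := !r: (!r) ==> (!c)
Then branch requires (!r) ==> (!c); else branch requires true.
Before the if: (r || open) ==> ((!r) ==> (!c))
Before skip: (r || open) ==> ((!r) ==> (!c))
Answer: WP = (r || open) ==> ((!r) ==> (!c))


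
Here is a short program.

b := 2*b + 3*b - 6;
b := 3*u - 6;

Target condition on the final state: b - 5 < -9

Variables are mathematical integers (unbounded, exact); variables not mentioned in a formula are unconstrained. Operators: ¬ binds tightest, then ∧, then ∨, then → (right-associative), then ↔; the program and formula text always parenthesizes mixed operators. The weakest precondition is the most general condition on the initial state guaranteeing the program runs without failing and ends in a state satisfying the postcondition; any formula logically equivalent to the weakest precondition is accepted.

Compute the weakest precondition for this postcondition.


Working backward. After the program, the postcondition b - 5 < -9 must hold; in canonical form it is b < -4.
Before b := 3*u - 6: 3*u < 2
Before b := 2*b + 3*b - 6: 3*u < 2
Answer: WP = 3*u < 2


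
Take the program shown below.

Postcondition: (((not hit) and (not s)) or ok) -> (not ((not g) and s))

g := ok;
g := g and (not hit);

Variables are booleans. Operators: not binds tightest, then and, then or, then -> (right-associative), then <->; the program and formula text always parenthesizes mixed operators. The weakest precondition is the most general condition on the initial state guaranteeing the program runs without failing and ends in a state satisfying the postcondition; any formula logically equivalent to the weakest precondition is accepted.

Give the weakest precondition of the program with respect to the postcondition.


Working backward. After the program, (((not hit) and (not s)) or ok) -> (not ((not g) and s)) must hold.
Before g := g and (not hit): (((not hit) and (not s)) or ok) -> (not ((not (g and (not hit))) and s))
Before g := ok: (((not hit) and (not s)) or ok) -> (not ((not (ok and (not hit))) and s))
Answer: WP = (((not hit) and (not s)) or ok) -> (not ((not (ok and (not hit))) and s))


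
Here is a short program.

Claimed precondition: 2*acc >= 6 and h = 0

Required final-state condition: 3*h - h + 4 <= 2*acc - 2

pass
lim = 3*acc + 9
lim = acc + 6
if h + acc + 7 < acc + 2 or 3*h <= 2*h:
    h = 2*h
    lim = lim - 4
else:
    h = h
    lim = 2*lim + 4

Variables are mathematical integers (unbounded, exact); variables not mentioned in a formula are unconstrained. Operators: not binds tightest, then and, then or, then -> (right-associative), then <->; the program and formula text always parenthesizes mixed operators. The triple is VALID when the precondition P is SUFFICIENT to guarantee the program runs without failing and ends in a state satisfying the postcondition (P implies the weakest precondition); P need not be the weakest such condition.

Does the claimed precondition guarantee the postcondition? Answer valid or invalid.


Working backward. After the program, the postcondition 3*h - h + 4 <= 2*acc - 2 must hold; in canonical form it is 2*h <= 2*acc - 6.
Then branch requires 4*h <= 2*acc - 6; else branch requires 2*h <= 2*acc - 6.
Before the if: ((h < -5 or h <= 0) -> 4*h <= 2*acc - 6) and ((not (h < -5 or h <= 0)) -> 2*h <= 2*acc - 6)
Before lim := acc + 6: ((h < -5 or h <= 0) -> 4*h <= 2*acc - 6) and ((not (h < -5 or h <= 0)) -> 2*h <= 2*acc - 6)
Before lim := 3*acc + 9: ((h < -5 or h <= 0) -> 4*h <= 2*acc - 6) and ((not (h < -5 or h <= 0)) -> 2*h <= 2*acc - 6)
Before skip: ((h < -5 or h <= 0) -> 4*h <= 2*acc - 6) and ((not (h < -5 or h <= 0)) -> 2*h <= 2*acc - 6)
The weakest precondition is ((h < -5 or h <= 0) -> 4*h <= 2*acc - 6) and ((not (h < -5 or h <= 0)) -> 2*h <= 2*acc - 6).
Check whether 2*acc >= 6 and h = 0 implies it.
Every state satisfying the precondition satisfies the weakest precondition: the implication holds.
Answer: valid


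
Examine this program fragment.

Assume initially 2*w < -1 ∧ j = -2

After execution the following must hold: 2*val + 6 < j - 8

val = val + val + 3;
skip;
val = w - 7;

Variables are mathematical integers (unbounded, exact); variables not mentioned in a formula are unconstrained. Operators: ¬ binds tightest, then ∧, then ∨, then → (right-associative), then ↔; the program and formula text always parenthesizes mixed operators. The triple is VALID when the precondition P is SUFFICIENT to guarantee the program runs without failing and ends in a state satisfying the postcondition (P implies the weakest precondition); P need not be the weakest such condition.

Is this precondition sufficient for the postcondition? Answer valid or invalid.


Working backward. After the program, the postcondition 2*val + 6 < j - 8 must hold; in canonical form it is 2*val < j - 14.
Before val := w - 7: 2*w < j
Before skip: 2*w < j
Before val := val + val + 3: 2*w < j
The weakest precondition is 2*w < j.
Check whether 2*w < -1 ∧ j = -2 implies it.
Countermodel: at the initial state j = -2, w = -1, the precondition holds but the weakest precondition fails.
Answer: invalid


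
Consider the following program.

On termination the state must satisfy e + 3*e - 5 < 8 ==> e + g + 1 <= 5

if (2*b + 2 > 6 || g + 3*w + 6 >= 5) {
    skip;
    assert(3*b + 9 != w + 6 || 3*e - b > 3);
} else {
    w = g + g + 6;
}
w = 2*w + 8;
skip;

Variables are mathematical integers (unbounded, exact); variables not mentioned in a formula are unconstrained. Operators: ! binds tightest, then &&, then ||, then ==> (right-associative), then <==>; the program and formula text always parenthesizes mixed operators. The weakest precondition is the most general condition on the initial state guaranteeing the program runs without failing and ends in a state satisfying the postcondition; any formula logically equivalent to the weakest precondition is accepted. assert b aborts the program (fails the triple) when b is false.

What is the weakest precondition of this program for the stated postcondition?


Working backward. After the program, the postcondition e + 3*e - 5 < 8 ==> e + g + 1 <= 5 must hold; in canonical form it is 4*e < 13 ==> e + g <= 4.
Before skip: 4*e < 13 ==> e + g <= 4
Before w := 2*w + 8: 4*e < 13 ==> e + g <= 4
Then branch requires (3*b != w - 3 || 3*e > b + 3) && (4*e < 13 ==> e + g <= 4); else branch requires 4*e < 13 ==> e + g <= 4.
Before the if: ((2*b > 4 || g + 3*w >= -1) ==> ((3*b != w - 3 || 3*e > b + 3) && (4*e < 13 ==> e + g <= 4))) && ((!(2*b > 4 || g + 3*w >= -1)) ==> (4*e < 13 ==> e + g <= 4))
Answer: WP = ((2*b > 4 || g + 3*w >= -1) ==> ((3*b != w - 3 || 3*e > b + 3) && (4*e < 13 ==> e + g <= 4))) && ((!(2*b > 4 || g + 3*w >= -1)) ==> (4*e < 13 ==> e + g <= 4))


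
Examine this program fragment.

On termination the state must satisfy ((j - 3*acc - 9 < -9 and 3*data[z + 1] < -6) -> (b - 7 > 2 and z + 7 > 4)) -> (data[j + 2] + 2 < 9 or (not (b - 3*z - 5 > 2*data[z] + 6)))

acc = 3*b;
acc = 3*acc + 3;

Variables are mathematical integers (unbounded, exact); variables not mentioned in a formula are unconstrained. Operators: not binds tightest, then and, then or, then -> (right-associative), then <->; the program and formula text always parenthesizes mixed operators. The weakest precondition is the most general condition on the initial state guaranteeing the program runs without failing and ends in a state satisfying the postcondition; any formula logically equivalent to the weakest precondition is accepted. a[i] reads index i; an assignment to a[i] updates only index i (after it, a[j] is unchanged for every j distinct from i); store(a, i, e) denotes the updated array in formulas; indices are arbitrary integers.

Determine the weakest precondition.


Working backward. After the program, the postcondition ((j - 3*acc - 9 < -9 and 3*data[z + 1] < -6) -> (b - 7 > 2 and z + 7 > 4)) -> (data[j + 2] + 2 < 9 or (not (b - 3*z - 5 > 2*data[z] + 6))) must hold; in canonical form it is ((j < 3*acc and 3*data[z + 1] < -6) -> (b > 9 and z > -3)) -> (data[j + 2] < 7 or (not (b > 2*data[z] + 3*z + 11))).
Before acc := 3*acc + 3: ((j < 9*acc + 9 and 3*data[z + 1] < -6) -> (b > 9 and z > -3)) -> (data[j + 2] < 7 or (not (b > 2*data[z] + 3*z + 11)))
Before acc := 3*b: ((j < 27*b + 9 and 3*data[z + 1] < -6) -> (b > 9 and z > -3)) -> (data[j + 2] < 7 or (not (b > 2*data[z] + 3*z + 11)))
Answer: WP = ((j < 27*b + 9 and 3*data[z + 1] < -6) -> (b > 9 and z > -3)) -> (data[j + 2] < 7 or (not (b > 2*data[z] + 3*z + 11)))


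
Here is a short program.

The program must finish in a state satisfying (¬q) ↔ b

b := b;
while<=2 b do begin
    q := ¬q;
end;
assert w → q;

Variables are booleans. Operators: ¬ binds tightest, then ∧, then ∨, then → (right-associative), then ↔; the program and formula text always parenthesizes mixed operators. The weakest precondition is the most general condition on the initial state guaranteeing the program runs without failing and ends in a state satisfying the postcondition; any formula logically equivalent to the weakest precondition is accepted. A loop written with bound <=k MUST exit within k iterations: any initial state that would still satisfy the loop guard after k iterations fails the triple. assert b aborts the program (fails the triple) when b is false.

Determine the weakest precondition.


Working backward. After the program, (¬q) ↔ b must hold.
Before assert w → q: (w → q) ∧ ((¬q) ↔ b)
Before the loop (bound <=2), unroll the exhaustion recursion (WP_0 = exit-now case; WP_j = one more guarded iteration, up to j = 2):
  WP_0: (¬b) ∧ (w → q) ∧ ((¬q) ↔ b)
  WP_1: (b → ((¬b) ∧ (w → (¬q)) ∧ (q ↔ b))) ∧ ((¬b) → ((w → q) ∧ ((¬q) ↔ b)))
  WP_2: (b → ((b → ((¬b) ∧ (w → q) ∧ ((¬q) ↔ b))) ∧ ((¬b) → ((w → (¬q)) ∧ (q ↔ b))))) ∧ ((¬b) → ((w → q) ∧ ((¬q) ↔ b)))
So before the loop: (b → ((b → ((¬b) ∧ (w → q) ∧ ((¬q) ↔ b))) ∧ ((¬b) → ((w → (¬q)) ∧ (q ↔ b))))) ∧ ((¬b) → ((w → q) ∧ ((¬q) ↔ b)))
Before b := b: (b → ((b → ((¬b) ∧ (w → q) ∧ ((¬q) ↔ b))) ∧ ((¬b) → ((w → (¬q)) ∧ (q ↔ b))))) ∧ ((¬b) → ((w → q) ∧ ((¬q) ↔ b)))
Answer: WP = (b → ((b → ((¬b) ∧ (w → q) ∧ ((¬q) ↔ b))) ∧ ((¬b) → ((w → (¬q)) ∧ (q ↔ b))))) ∧ ((¬b) → ((w → q) ∧ ((¬q) ↔ b)))


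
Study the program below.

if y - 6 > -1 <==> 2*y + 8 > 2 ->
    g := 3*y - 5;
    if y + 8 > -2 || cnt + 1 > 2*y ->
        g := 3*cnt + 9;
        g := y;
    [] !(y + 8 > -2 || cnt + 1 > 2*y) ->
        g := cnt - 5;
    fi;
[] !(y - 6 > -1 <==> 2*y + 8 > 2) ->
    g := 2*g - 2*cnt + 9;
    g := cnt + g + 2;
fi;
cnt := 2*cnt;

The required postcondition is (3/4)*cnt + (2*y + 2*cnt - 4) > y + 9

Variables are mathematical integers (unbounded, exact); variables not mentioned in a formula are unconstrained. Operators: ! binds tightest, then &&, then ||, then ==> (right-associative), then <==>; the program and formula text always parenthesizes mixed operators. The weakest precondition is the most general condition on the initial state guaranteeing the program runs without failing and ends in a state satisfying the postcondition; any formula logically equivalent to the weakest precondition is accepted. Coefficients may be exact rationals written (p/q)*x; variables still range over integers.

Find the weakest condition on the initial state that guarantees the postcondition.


Working backward. After the program, the postcondition (3/4)*cnt + (2*y + 2*cnt - 4) > y + 9 must hold; in canonical form it is (11/4)*cnt + y > 13.
Before cnt := 2*cnt: (11/2)*cnt + y > 13
Then branch requires ((y > -10 || cnt > 2*y - 1) ==> (11/2)*cnt + y > 13) && ((!(y > -10 || cnt > 2*y - 1)) ==> (11/2)*cnt + y > 13); else branch requires (11/2)*cnt + y > 13.
Before the if: ((y > 5 <==> 2*y > -6) ==> (((y > -10 || cnt > 2*y - 1) ==> (11/2)*cnt + y > 13) && ((!(y > -10 || cnt > 2*y - 1)) ==> (11/2)*cnt + y > 13))) && ((!(y > 5 <==> 2*y > -6)) ==> (11/2)*cnt + y > 13)
Answer: WP = ((y > 5 <==> 2*y > -6) ==> (((y > -10 || cnt > 2*y - 1) ==> (11/2)*cnt + y > 13) && ((!(y > -10 || cnt > 2*y - 1)) ==> (11/2)*cnt + y > 13))) && ((!(y > 5 <==> 2*y > -6)) ==> (11/2)*cnt + y > 13)


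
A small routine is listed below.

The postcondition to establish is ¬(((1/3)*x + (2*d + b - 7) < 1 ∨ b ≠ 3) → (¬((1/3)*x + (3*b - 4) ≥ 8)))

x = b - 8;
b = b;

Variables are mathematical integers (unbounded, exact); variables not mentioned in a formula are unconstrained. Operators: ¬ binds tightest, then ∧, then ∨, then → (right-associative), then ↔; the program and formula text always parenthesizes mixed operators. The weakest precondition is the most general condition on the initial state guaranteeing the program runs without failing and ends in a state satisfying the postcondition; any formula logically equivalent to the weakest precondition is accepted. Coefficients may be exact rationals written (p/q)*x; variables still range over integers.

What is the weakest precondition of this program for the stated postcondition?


Working backward. After the program, the postcondition ¬(((1/3)*x + (2*d + b - 7) < 1 ∨ b ≠ 3) → (¬((1/3)*x + (3*b - 4) ≥ 8))) must hold; in canonical form it is ¬((b + 2*d + (1/3)*x < 8 ∨ b ≠ 3) → (¬(3*b + (1/3)*x ≥ 12))).
Before b := b: ¬((b + 2*d + (1/3)*x < 8 ∨ b ≠ 3) → (¬(3*b + (1/3)*x ≥ 12)))
Before x := b - 8: ¬(((4/3)*b + 2*d < 32/3 ∨ b ≠ 3) → (¬((10/3)*b ≥ 44/3)))
Answer: WP = ¬(((4/3)*b + 2*d < 32/3 ∨ b ≠ 3) → (¬((10/3)*b ≥ 44/3)))


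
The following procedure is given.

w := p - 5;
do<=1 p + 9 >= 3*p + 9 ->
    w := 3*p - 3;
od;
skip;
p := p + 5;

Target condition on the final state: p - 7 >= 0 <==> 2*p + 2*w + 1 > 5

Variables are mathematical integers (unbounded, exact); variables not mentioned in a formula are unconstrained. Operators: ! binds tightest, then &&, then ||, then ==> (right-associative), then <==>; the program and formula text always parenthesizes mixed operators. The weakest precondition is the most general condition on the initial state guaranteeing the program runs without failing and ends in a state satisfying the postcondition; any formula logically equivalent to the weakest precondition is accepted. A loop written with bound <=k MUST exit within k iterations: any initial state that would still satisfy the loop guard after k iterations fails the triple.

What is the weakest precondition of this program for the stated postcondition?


Working backward. After the program, the postcondition p - 7 >= 0 <==> 2*p + 2*w + 1 > 5 must hold; in canonical form it is p >= 7 <==> 2*p + 2*w > 4.
Before p := p + 5: p >= 2 <==> 2*p + 2*w > -6
Before skip: p >= 2 <==> 2*p + 2*w > -6
Before the loop (bound <=1), unroll the exhaustion recursion (WP_0 = exit-now case; WP_j = one more guarded iteration, up to j = 1):
  WP_0: (!(2*p <= 0)) && (p >= 2 <==> 2*p + 2*w > -6)
  WP_1: (2*p <= 0 ==> ((!(2*p <= 0)) && (p >= 2 <==> 8*p > 0))) && ((!(2*p <= 0)) ==> (p >= 2 <==> 2*p + 2*w > -6))
So before the loop: (2*p <= 0 ==> ((!(2*p <= 0)) && (p >= 2 <==> 8*p > 0))) && ((!(2*p <= 0)) ==> (p >= 2 <==> 2*p + 2*w > -6))
Before w := p - 5: (2*p <= 0 ==> ((!(2*p <= 0)) && (p >= 2 <==> 8*p > 0))) && ((!(2*p <= 0)) ==> (p >= 2 <==> 4*p > 4))
Answer: WP = (2*p <= 0 ==> ((!(2*p <= 0)) && (p >= 2 <==> 8*p > 0))) && ((!(2*p <= 0)) ==> (p >= 2 <==> 4*p > 4))


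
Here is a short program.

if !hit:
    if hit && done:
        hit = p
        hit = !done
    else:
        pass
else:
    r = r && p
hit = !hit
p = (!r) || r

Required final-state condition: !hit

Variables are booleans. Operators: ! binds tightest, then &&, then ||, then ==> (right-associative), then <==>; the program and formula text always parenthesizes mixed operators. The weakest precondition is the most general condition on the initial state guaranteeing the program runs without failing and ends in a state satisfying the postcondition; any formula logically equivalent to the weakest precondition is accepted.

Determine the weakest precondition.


Working backward. After the program, !hit must hold.
Before p := (!r) || r: !hit
Before hit := !hit: hit
Then branch requires ((hit && done) ==> (!done)) && ((!(hit && done)) ==> hit); else branch requires hit.
Before the if: (!hit) ==> (((hit && done) ==> (!done)) && ((!(hit && done)) ==> hit))
Answer: WP = (!hit) ==> (((hit && done) ==> (!done)) && ((!(hit && done)) ==> hit))


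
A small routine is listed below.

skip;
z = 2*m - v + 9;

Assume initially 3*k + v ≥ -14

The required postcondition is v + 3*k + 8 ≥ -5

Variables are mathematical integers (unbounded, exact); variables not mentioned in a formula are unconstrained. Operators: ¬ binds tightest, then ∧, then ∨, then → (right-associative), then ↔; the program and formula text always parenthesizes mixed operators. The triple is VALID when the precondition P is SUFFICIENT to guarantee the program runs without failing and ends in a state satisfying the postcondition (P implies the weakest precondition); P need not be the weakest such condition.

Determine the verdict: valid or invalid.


Working backward. After the program, the postcondition v + 3*k + 8 ≥ -5 must hold; in canonical form it is 3*k + v ≥ -13.
Before z := 2*m - v + 9: 3*k + v ≥ -13
Before skip: 3*k + v ≥ -13
The weakest precondition is 3*k + v ≥ -13.
Check whether 3*k + v ≥ -14 implies it.
Countermodel: at the initial state k = 0, v = -14, the precondition holds but the weakest precondition fails.
Answer: invalid


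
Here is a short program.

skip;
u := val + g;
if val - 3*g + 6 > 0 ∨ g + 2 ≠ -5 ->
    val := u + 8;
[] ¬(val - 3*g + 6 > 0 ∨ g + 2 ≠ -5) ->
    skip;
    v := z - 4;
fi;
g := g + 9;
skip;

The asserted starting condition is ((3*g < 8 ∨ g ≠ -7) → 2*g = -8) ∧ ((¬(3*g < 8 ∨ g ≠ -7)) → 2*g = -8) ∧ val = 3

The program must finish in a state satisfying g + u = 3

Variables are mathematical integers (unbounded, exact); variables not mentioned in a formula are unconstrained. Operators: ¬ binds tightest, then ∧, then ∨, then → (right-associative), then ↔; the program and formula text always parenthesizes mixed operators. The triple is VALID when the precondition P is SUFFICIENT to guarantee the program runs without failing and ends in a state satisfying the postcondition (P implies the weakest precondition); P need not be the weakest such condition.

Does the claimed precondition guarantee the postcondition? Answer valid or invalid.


Working backward. After the program, g + u = 3 must hold.
Before skip: g + u = 3
Before g := g + 9: g + u = -6
Then branch requires g + u = -6; else branch requires g + u = -6.
Before the if: ((val > 3*g - 6 ∨ g ≠ -7) → g + u = -6) ∧ ((¬(val > 3*g - 6 ∨ g ≠ -7)) → g + u = -6)
Before u := val + g: ((val > 3*g - 6 ∨ g ≠ -7) → 2*g + val = -6) ∧ ((¬(val > 3*g - 6 ∨ g ≠ -7)) → 2*g + val = -6)
Before skip: ((val > 3*g - 6 ∨ g ≠ -7) → 2*g + val = -6) ∧ ((¬(val > 3*g - 6 ∨ g ≠ -7)) → 2*g + val = -6)
The weakest precondition is ((val > 3*g - 6 ∨ g ≠ -7) → 2*g + val = -6) ∧ ((¬(val > 3*g - 6 ∨ g ≠ -7)) → 2*g + val = -6).
Check whether ((3*g < 8 ∨ g ≠ -7) → 2*g = -8) ∧ ((¬(3*g < 8 ∨ g ≠ -7)) → 2*g = -8) ∧ val = 3 implies it.
Countermodel: at the initial state g = -4, val = 3, the precondition holds but the weakest precondition fails.
Answer: invalid
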